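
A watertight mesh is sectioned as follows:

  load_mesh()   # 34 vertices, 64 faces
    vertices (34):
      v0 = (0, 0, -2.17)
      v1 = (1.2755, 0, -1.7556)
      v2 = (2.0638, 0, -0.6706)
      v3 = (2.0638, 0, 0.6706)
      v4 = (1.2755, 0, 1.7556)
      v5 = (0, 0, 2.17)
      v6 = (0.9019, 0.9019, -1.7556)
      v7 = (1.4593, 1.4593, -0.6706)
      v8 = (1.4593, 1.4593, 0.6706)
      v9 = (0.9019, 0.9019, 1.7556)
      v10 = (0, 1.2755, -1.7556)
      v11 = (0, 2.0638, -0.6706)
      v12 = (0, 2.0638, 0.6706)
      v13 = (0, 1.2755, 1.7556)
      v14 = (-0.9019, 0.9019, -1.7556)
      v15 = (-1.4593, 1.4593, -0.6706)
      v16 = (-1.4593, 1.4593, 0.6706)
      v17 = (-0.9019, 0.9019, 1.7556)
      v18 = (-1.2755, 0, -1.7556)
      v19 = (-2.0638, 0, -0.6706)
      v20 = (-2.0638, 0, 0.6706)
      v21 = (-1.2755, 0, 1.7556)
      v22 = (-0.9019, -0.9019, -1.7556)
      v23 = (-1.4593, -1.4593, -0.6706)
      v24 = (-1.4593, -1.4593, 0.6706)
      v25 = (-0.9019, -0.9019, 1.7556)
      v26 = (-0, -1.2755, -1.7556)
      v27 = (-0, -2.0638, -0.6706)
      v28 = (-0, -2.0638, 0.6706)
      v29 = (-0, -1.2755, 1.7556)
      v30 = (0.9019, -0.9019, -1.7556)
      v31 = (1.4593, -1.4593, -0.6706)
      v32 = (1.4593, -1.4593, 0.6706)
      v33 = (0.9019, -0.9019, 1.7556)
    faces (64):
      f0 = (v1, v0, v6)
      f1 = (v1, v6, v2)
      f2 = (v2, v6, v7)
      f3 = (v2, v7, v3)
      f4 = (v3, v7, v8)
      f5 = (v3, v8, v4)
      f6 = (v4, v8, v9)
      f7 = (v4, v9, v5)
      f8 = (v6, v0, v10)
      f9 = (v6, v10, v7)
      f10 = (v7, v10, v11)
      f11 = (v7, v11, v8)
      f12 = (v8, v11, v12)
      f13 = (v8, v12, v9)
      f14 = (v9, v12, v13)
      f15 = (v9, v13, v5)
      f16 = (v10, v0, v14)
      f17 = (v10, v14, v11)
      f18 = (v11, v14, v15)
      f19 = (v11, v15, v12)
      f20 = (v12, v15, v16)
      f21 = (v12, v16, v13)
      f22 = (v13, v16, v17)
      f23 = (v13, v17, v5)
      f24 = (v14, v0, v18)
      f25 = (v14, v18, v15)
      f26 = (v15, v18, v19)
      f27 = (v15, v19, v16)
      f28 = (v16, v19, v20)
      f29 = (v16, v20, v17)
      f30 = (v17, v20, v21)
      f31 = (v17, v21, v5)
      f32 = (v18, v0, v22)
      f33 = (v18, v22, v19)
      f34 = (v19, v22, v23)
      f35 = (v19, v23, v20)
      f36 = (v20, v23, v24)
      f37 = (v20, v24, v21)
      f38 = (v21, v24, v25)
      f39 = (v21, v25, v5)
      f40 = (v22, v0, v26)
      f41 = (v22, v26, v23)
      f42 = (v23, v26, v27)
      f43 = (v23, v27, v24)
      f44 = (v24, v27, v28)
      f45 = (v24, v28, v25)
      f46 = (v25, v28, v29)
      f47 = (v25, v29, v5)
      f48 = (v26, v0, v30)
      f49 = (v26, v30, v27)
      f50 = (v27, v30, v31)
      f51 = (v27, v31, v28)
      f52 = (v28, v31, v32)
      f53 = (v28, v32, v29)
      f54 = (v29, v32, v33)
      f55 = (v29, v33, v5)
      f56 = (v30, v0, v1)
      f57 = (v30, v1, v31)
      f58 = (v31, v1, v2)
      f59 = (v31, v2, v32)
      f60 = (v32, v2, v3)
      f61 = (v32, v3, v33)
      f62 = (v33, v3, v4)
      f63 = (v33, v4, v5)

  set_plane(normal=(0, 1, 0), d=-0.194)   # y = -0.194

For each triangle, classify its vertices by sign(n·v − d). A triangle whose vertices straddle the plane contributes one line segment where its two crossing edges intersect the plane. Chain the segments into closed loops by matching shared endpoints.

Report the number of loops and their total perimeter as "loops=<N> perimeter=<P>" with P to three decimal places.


loops=1 perimeter=13.041

Straddling triangles (20 of 64):
  (v18,v0,v22) [++-] → (-0.194, -0.194, -2.08086)–(-1.19514, -0.194, -1.7556)  len=1.0527
  (v18,v22,v19) [+-+] → (-1.19514, -0.194, -1.7556)–(-1.81387, -0.194, -0.903985)  len=1.0527
  (v19,v22,v23) [+--] → (-1.81387, -0.194, -0.903985)–(-1.98344, -0.194, -0.6706)  len=0.2885
  (v19,v23,v20) [+-+] → (-1.98344, -0.194, -0.6706)–(-1.98344, -0.194, 0.4923)  len=1.1629
  (v20,v23,v24) [+--] → (-1.98344, -0.194, 0.4923)–(-1.98344, -0.194, 0.6706)  len=0.1783
  (v20,v24,v21) [+-+] → (-1.98344, -0.194, 0.6706)–(-1.29993, -0.194, 1.61136)  len=1.1628
  (v21,v24,v25) [+--] → (-1.29993, -0.194, 1.61136)–(-1.19514, -0.194, 1.7556)  len=0.1783
  (v21,v25,v5) [+-+] → (-1.19514, -0.194, 1.7556)–(-0.194, -0.194, 2.08086)  len=1.0527
  (v22,v0,v26) [-+-] → (-0.194, -0.194, -2.08086)–(0, -0.194, -2.10697)  len=0.1957
  (v25,v29,v5) [--+] → (0, -0.194, 2.10697)–(-0.194, -0.194, 2.08086)  len=0.1957
  (v26,v0,v30) [-+-] → (0, -0.194, -2.10697)–(0.194, -0.194, -2.08086)  len=0.1957
  (v29,v33,v5) [--+] → (0.194, -0.194, 2.08086)–(0, -0.194, 2.10697)  len=0.1957
  (v30,v0,v1) [-++] → (0.194, -0.194, -2.08086)–(1.19514, -0.194, -1.7556)  len=1.0527
  (v30,v1,v31) [-+-] → (1.19514, -0.194, -1.7556)–(1.29993, -0.194, -1.61136)  len=0.1783
  (v31,v1,v2) [-++] → (1.29993, -0.194, -1.61136)–(1.98344, -0.194, -0.6706)  len=1.1628
  (v31,v2,v32) [-+-] → (1.98344, -0.194, -0.6706)–(1.98344, -0.194, -0.4923)  len=0.1783
  (v32,v2,v3) [-++] → (1.98344, -0.194, -0.4923)–(1.98344, -0.194, 0.6706)  len=1.1629
  (v32,v3,v33) [-+-] → (1.98344, -0.194, 0.6706)–(1.81387, -0.194, 0.903985)  len=0.2885
  (v33,v3,v4) [-++] → (1.81387, -0.194, 0.903985)–(1.19514, -0.194, 1.7556)  len=1.0527
  (v33,v4,v5) [-++] → (1.19514, -0.194, 1.7556)–(0.194, -0.194, 2.08086)  len=1.0527

Chained into 1 loop(s):
  loop 1: 20 segments, perimeter = 13.0405
Total perimeter = 13.041


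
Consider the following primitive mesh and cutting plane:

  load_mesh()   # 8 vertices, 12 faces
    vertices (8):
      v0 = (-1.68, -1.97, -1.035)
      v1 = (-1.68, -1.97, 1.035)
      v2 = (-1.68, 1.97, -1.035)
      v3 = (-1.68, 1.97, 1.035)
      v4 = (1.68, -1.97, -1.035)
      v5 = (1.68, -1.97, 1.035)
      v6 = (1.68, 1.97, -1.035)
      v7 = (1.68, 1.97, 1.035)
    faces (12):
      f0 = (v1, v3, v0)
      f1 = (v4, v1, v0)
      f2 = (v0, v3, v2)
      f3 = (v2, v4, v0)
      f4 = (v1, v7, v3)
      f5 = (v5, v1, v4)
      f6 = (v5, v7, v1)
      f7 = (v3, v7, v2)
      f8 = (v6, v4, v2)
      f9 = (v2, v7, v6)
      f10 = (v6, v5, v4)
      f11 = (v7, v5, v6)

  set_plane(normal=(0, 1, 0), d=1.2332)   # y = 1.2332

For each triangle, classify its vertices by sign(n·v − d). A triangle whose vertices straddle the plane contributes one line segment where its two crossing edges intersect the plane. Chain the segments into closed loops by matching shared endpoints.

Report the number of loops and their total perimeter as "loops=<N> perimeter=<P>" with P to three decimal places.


loops=1 perimeter=10.860

Straddling triangles (8 of 12):
  (v1,v3,v0) [-+-] → (-1.68, 1.2332, 1.035)–(-1.68, 1.2332, 0.647899)  len=0.3871
  (v0,v3,v2) [-++] → (-1.68, 1.2332, 0.647899)–(-1.68, 1.2332, -1.035)  len=1.6829
  (v2,v4,v0) [+--] → (-1.05166, 1.2332, -1.035)–(-1.68, 1.2332, -1.035)  len=0.6283
  (v1,v7,v3) [-++] → (1.05166, 1.2332, 1.035)–(-1.68, 1.2332, 1.035)  len=2.7317
  (v5,v7,v1) [-+-] → (1.68, 1.2332, 1.035)–(1.05166, 1.2332, 1.035)  len=0.6283
  (v6,v4,v2) [+-+] → (1.68, 1.2332, -1.035)–(-1.05166, 1.2332, -1.035)  len=2.7317
  (v6,v5,v4) [+--] → (1.68, 1.2332, -0.647899)–(1.68, 1.2332, -1.035)  len=0.3871
  (v7,v5,v6) [+-+] → (1.68, 1.2332, 1.035)–(1.68, 1.2332, -0.647899)  len=1.6829

Chained into 1 loop(s):
  loop 1: 8 segments, perimeter = 10.8600
Total perimeter = 10.860


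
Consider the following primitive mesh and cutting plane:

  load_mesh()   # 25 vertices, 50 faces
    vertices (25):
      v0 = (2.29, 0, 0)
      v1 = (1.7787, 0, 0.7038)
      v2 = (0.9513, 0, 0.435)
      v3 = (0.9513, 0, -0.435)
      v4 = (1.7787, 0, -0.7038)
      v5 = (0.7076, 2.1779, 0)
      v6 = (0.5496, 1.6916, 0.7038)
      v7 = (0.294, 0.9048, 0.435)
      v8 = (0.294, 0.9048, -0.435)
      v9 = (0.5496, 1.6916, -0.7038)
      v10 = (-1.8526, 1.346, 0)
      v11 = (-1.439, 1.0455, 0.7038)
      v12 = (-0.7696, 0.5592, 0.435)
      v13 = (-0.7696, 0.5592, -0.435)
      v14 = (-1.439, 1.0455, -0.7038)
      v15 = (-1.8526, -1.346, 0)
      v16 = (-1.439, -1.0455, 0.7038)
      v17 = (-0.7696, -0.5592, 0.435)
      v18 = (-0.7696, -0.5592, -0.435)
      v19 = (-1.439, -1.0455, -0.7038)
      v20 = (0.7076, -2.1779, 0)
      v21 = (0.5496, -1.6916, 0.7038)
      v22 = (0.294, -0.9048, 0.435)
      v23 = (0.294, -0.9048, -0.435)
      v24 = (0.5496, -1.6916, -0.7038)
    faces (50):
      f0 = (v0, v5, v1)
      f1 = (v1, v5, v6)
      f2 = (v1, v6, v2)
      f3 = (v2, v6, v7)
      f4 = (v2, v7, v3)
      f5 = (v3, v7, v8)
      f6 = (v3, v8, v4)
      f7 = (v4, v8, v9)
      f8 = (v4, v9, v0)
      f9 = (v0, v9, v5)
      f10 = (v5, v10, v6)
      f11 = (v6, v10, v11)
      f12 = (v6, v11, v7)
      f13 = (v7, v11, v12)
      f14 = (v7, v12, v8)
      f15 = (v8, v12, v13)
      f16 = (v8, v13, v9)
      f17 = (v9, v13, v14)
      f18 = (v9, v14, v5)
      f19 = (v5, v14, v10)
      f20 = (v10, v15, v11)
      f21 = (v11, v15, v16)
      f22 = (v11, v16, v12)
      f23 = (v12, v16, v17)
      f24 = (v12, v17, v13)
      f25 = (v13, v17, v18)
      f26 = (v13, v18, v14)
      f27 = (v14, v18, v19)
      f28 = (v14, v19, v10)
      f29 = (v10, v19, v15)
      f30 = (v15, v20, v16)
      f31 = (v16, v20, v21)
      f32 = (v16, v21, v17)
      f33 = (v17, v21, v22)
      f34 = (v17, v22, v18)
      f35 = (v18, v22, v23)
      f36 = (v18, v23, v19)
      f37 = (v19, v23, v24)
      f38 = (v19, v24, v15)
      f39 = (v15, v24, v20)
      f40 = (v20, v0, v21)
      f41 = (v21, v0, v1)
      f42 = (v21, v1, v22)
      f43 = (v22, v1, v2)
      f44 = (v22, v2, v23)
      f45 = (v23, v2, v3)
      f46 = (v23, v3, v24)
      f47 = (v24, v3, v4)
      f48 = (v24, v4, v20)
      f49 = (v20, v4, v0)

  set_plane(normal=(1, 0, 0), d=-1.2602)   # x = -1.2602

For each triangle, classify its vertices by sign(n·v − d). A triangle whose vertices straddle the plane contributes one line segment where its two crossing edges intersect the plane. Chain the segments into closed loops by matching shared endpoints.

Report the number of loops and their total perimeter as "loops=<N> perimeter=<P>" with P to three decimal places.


Straddling triangles (18 of 50):
  (v5,v10,v6) [+-+] → (-1.2602, 1.53849, 0)–(-1.2602, 1.43123, 0.173562)  len=0.2040
  (v6,v10,v11) [+--] → (-1.2602, 1.43123, 0.173562)–(-1.2602, 1.10359, 0.7038)  len=0.6233
  (v6,v11,v7) [+-+] → (-1.2602, 1.10359, 0.7038)–(-1.2602, 1.03098, 0.676067)  len=0.0777
  (v7,v11,v12) [+-+] → (-1.2602, 1.03098, 0.676067)–(-1.2602, 0.915607, 0.632002)  len=0.1235
  (v9,v13,v14) [++-] → (-1.2602, 0.915607, -0.632002)–(-1.2602, 1.10359, -0.7038)  len=0.2012
  (v9,v14,v5) [+-+] → (-1.2602, 1.10359, -0.7038)–(-1.2602, 1.13982, -0.645177)  len=0.0689
  (v5,v14,v10) [+--] → (-1.2602, 1.13982, -0.645177)–(-1.2602, 1.53849, 0)  len=0.7584
  (v11,v16,v12) [--+] → (-1.2602, -0.616877, 0.632002)–(-1.2602, 0.915607, 0.632002)  len=1.5325
  (v12,v16,v17) [+-+] → (-1.2602, -0.616877, 0.632002)–(-1.2602, -0.915607, 0.632002)  len=0.2987
  (v13,v18,v14) [++-] → (-1.2602, 0.616877, -0.632002)–(-1.2602, 0.915607, -0.632002)  len=0.2987
  (v14,v18,v19) [-+-] → (-1.2602, 0.616877, -0.632002)–(-1.2602, -0.915607, -0.632002)  len=1.5325
  (v15,v20,v16) [-+-] → (-1.2602, -1.53849, 0)–(-1.2602, -1.13982, 0.645177)  len=0.7584
  (v16,v20,v21) [-++] → (-1.2602, -1.13982, 0.645177)–(-1.2602, -1.10359, 0.7038)  len=0.0689
  (v16,v21,v17) [-++] → (-1.2602, -1.10359, 0.7038)–(-1.2602, -0.915607, 0.632002)  len=0.2012
  (v18,v23,v19) [++-] → (-1.2602, -1.03098, -0.676067)–(-1.2602, -0.915607, -0.632002)  len=0.1235
  (v19,v23,v24) [-++] → (-1.2602, -1.03098, -0.676067)–(-1.2602, -1.10359, -0.7038)  len=0.0777
  (v19,v24,v15) [-+-] → (-1.2602, -1.10359, -0.7038)–(-1.2602, -1.43123, -0.173562)  len=0.6233
  (v15,v24,v20) [-++] → (-1.2602, -1.43123, -0.173562)–(-1.2602, -1.53849, 0)  len=0.2040

Chained into 1 loop(s):
  loop 1: 18 segments, perimeter = 7.7767
Total perimeter = 7.777

loops=1 perimeter=7.777


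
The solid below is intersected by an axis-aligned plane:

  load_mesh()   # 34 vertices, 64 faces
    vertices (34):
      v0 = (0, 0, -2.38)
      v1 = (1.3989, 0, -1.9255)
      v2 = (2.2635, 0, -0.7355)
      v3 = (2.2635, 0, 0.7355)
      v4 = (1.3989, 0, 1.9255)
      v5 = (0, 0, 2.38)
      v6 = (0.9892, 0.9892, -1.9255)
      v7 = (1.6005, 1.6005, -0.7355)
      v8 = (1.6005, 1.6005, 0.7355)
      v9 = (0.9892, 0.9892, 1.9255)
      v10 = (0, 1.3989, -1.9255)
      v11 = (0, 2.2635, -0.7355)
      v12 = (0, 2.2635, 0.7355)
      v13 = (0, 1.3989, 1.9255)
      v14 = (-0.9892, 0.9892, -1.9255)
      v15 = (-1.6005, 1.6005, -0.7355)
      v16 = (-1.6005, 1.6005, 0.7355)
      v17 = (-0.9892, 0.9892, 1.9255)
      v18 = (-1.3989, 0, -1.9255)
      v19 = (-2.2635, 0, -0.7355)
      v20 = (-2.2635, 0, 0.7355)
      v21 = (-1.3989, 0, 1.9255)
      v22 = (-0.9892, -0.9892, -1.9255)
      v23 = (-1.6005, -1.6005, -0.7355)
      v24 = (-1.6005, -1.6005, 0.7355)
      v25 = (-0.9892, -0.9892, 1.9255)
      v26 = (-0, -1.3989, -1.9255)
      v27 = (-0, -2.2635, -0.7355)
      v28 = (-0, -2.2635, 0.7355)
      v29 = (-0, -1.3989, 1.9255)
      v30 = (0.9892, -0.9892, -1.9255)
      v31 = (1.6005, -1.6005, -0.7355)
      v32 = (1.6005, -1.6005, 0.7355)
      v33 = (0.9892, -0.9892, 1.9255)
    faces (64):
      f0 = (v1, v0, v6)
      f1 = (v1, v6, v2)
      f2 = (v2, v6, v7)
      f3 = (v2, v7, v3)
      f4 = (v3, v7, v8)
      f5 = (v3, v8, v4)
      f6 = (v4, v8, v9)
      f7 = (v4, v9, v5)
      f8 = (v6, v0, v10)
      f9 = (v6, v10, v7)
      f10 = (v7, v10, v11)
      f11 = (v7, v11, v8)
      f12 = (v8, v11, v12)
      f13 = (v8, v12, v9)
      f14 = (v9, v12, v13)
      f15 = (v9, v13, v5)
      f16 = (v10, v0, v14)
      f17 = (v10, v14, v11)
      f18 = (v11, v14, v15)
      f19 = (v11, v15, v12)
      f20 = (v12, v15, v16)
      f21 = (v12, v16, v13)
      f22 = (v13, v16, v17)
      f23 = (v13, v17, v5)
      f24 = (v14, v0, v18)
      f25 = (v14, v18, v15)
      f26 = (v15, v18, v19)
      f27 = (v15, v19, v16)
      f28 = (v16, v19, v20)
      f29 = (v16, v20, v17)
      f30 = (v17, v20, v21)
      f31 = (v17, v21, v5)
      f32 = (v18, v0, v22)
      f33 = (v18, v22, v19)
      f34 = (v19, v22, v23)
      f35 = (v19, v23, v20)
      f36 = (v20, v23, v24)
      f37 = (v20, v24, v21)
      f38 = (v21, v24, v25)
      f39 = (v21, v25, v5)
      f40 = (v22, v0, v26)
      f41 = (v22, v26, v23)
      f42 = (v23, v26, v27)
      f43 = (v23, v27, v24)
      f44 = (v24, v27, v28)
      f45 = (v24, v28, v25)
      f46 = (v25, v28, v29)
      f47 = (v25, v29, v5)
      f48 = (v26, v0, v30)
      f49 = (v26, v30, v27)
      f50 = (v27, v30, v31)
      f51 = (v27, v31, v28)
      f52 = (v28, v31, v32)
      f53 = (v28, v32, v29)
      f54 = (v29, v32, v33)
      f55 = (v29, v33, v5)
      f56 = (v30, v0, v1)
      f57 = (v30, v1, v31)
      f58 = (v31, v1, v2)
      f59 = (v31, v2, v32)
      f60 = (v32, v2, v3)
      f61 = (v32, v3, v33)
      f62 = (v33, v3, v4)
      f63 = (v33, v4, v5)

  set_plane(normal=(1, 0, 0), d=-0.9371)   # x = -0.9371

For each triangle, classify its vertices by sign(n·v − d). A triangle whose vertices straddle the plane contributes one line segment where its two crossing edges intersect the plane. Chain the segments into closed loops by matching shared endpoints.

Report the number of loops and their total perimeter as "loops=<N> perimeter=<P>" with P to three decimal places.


loops=1 perimeter=12.918

Straddling triangles (20 of 64):
  (v10,v0,v14) [++-] → (-0.9371, 0.9371, -1.94944)–(-0.9371, 1.01078, -1.9255)  len=0.0775
  (v10,v14,v11) [+-+] → (-0.9371, 1.01078, -1.9255)–(-0.9371, 1.05632, -1.86282)  len=0.0775
  (v11,v14,v15) [+--] → (-0.9371, 1.05632, -1.86282)–(-0.9371, 1.87531, -0.7355)  len=1.3934
  (v11,v15,v12) [+-+] → (-0.9371, 1.87531, -0.7355)–(-0.9371, 1.87531, -0.125777)  len=0.6097
  (v12,v15,v16) [+--] → (-0.9371, 1.87531, -0.125777)–(-0.9371, 1.87531, 0.7355)  len=0.8613
  (v12,v16,v13) [+-+] → (-0.9371, 1.87531, 0.7355)–(-0.9371, 1.51694, 1.22875)  len=0.6097
  (v13,v16,v17) [+--] → (-0.9371, 1.51694, 1.22875)–(-0.9371, 1.01078, 1.9255)  len=0.8612
  (v13,v17,v5) [+-+] → (-0.9371, 1.01078, 1.9255)–(-0.9371, 0.9371, 1.94944)  len=0.0775
  (v14,v0,v18) [-+-] → (-0.9371, 0.9371, -1.94944)–(-0.9371, 0, -2.07554)  len=0.9455
  (v17,v21,v5) [--+] → (-0.9371, 0, 2.07554)–(-0.9371, 0.9371, 1.94944)  len=0.9455
  (v18,v0,v22) [-+-] → (-0.9371, 0, -2.07554)–(-0.9371, -0.9371, -1.94944)  len=0.9455
  (v21,v25,v5) [--+] → (-0.9371, -0.9371, 1.94944)–(-0.9371, 0, 2.07554)  len=0.9455
  (v22,v0,v26) [-++] → (-0.9371, -0.9371, -1.94944)–(-0.9371, -1.01078, -1.9255)  len=0.0775
  (v22,v26,v23) [-+-] → (-0.9371, -1.01078, -1.9255)–(-0.9371, -1.51694, -1.22875)  len=0.8612
  (v23,v26,v27) [-++] → (-0.9371, -1.51694, -1.22875)–(-0.9371, -1.87531, -0.7355)  len=0.6097
  (v23,v27,v24) [-+-] → (-0.9371, -1.87531, -0.7355)–(-0.9371, -1.87531, 0.125777)  len=0.8613
  (v24,v27,v28) [-++] → (-0.9371, -1.87531, 0.125777)–(-0.9371, -1.87531, 0.7355)  len=0.6097
  (v24,v28,v25) [-+-] → (-0.9371, -1.87531, 0.7355)–(-0.9371, -1.05632, 1.86282)  len=1.3934
  (v25,v28,v29) [-++] → (-0.9371, -1.05632, 1.86282)–(-0.9371, -1.01078, 1.9255)  len=0.0775
  (v25,v29,v5) [-++] → (-0.9371, -1.01078, 1.9255)–(-0.9371, -0.9371, 1.94944)  len=0.0775

Chained into 1 loop(s):
  loop 1: 20 segments, perimeter = 12.9176
Total perimeter = 12.918


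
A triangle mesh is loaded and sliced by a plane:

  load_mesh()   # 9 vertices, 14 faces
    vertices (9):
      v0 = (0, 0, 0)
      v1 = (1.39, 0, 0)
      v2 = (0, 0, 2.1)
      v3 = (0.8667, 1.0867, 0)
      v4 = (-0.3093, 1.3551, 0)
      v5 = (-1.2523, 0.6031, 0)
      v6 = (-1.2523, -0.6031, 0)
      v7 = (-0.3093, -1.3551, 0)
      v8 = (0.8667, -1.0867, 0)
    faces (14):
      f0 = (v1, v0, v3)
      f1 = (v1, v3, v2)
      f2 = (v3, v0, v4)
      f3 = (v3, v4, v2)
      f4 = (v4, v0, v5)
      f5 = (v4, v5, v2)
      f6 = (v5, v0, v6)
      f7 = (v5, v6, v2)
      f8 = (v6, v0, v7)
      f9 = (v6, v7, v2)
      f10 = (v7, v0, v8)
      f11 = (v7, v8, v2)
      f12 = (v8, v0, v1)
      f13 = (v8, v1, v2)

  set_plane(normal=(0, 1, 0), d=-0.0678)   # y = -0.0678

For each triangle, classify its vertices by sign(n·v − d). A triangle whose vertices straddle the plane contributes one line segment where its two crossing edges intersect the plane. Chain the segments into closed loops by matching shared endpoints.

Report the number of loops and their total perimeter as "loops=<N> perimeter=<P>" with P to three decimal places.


loops=1 perimeter=7.397

Straddling triangles (8 of 14):
  (v5,v0,v6) [++-] → (-0.140783, -0.0678, 0)–(-1.2523, -0.0678, 0)  len=1.1115
  (v5,v6,v2) [+-+] → (-1.2523, -0.0678, 0)–(-0.140783, -0.0678, 1.86392)  len=2.1702
  (v6,v0,v7) [-+-] → (-0.140783, -0.0678, 0)–(-0.0154753, -0.0678, 0)  len=0.1253
  (v6,v7,v2) [--+] → (-0.0154753, -0.0678, 1.99493)–(-0.140783, -0.0678, 1.86392)  len=0.1813
  (v7,v0,v8) [-+-] → (-0.0154753, -0.0678, 0)–(0.054074, -0.0678, 0)  len=0.0695
  (v7,v8,v2) [--+] → (0.054074, -0.0678, 1.96898)–(-0.0154753, -0.0678, 1.99493)  len=0.0742
  (v8,v0,v1) [-++] → (0.054074, -0.0678, 0)–(1.35735, -0.0678, 0)  len=1.3033
  (v8,v1,v2) [-++] → (1.35735, -0.0678, 0)–(0.054074, -0.0678, 1.96898)  len=2.3612

Chained into 1 loop(s):
  loop 1: 8 segments, perimeter = 7.3966
Total perimeter = 7.397


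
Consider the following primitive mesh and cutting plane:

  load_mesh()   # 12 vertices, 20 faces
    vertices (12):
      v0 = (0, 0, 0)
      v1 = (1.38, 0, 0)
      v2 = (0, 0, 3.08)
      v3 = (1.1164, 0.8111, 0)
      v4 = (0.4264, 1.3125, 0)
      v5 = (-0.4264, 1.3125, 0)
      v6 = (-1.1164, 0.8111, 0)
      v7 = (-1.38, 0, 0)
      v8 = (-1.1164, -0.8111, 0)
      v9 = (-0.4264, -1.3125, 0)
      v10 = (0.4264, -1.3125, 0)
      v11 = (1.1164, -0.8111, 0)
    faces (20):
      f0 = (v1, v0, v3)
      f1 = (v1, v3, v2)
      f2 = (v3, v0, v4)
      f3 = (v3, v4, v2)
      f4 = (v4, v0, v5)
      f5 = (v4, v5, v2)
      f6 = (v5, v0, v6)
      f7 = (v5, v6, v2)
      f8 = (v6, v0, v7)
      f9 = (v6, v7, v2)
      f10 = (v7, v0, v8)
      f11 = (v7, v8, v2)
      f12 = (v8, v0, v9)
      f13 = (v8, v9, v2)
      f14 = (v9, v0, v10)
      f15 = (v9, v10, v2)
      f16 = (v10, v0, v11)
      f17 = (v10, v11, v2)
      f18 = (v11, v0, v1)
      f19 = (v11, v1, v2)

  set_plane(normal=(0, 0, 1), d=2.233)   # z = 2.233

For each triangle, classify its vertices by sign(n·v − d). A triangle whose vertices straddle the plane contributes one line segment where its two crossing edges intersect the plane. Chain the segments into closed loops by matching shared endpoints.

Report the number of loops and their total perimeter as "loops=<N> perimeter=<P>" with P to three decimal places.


loops=1 perimeter=2.345

Straddling triangles (10 of 20):
  (v1,v3,v2) [--+] → (0.30701, 0.223052, 2.233)–(0.3795, 0, 2.233)  len=0.2345
  (v3,v4,v2) [--+] → (0.11726, 0.360938, 2.233)–(0.30701, 0.223052, 2.233)  len=0.2346
  (v4,v5,v2) [--+] → (-0.11726, 0.360938, 2.233)–(0.11726, 0.360937, 2.233)  len=0.2345
  (v5,v6,v2) [--+] → (-0.30701, 0.223052, 2.233)–(-0.11726, 0.360937, 2.233)  len=0.2346
  (v6,v7,v2) [--+] → (-0.3795, 0, 2.233)–(-0.30701, 0.223052, 2.233)  len=0.2345
  (v7,v8,v2) [--+] → (-0.30701, -0.223052, 2.233)–(-0.3795, 0, 2.233)  len=0.2345
  (v8,v9,v2) [--+] → (-0.11726, -0.360938, 2.233)–(-0.30701, -0.223052, 2.233)  len=0.2346
  (v9,v10,v2) [--+] → (0.11726, -0.360938, 2.233)–(-0.11726, -0.360937, 2.233)  len=0.2345
  (v10,v11,v2) [--+] → (0.30701, -0.223052, 2.233)–(0.11726, -0.360937, 2.233)  len=0.2346
  (v11,v1,v2) [--+] → (0.3795, 0, 2.233)–(0.30701, -0.223052, 2.233)  len=0.2345

Chained into 1 loop(s):
  loop 1: 10 segments, perimeter = 2.3454
Total perimeter = 2.345


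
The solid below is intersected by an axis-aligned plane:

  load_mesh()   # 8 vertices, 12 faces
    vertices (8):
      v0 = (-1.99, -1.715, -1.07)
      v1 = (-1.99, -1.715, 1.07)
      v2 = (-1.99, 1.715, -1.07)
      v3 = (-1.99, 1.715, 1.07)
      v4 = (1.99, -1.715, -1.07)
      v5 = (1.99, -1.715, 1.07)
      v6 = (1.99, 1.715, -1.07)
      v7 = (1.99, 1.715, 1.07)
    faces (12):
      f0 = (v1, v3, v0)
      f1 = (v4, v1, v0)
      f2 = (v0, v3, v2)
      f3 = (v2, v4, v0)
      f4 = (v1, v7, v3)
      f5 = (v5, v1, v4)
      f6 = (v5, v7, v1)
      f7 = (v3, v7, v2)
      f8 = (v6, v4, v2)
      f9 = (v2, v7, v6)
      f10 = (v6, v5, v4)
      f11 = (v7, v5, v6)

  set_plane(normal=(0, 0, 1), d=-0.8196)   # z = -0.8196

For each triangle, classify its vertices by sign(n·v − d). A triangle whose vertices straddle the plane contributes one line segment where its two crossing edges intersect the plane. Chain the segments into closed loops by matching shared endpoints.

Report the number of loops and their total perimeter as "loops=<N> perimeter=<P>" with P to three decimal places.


Straddling triangles (8 of 12):
  (v1,v3,v0) [++-] → (-1.99, -1.31366, -0.8196)–(-1.99, -1.715, -0.8196)  len=0.4013
  (v4,v1,v0) [-+-] → (1.5243, -1.715, -0.8196)–(-1.99, -1.715, -0.8196)  len=3.5143
  (v0,v3,v2) [-+-] → (-1.99, -1.31366, -0.8196)–(-1.99, 1.715, -0.8196)  len=3.0287
  (v5,v1,v4) [++-] → (1.5243, -1.715, -0.8196)–(1.99, -1.715, -0.8196)  len=0.4657
  (v3,v7,v2) [++-] → (-1.5243, 1.715, -0.8196)–(-1.99, 1.715, -0.8196)  len=0.4657
  (v2,v7,v6) [-+-] → (-1.5243, 1.715, -0.8196)–(1.99, 1.715, -0.8196)  len=3.5143
  (v6,v5,v4) [-+-] → (1.99, 1.31366, -0.8196)–(1.99, -1.715, -0.8196)  len=3.0287
  (v7,v5,v6) [++-] → (1.99, 1.31366, -0.8196)–(1.99, 1.715, -0.8196)  len=0.4013

Chained into 1 loop(s):
  loop 1: 8 segments, perimeter = 14.8200
Total perimeter = 14.820

loops=1 perimeter=14.820


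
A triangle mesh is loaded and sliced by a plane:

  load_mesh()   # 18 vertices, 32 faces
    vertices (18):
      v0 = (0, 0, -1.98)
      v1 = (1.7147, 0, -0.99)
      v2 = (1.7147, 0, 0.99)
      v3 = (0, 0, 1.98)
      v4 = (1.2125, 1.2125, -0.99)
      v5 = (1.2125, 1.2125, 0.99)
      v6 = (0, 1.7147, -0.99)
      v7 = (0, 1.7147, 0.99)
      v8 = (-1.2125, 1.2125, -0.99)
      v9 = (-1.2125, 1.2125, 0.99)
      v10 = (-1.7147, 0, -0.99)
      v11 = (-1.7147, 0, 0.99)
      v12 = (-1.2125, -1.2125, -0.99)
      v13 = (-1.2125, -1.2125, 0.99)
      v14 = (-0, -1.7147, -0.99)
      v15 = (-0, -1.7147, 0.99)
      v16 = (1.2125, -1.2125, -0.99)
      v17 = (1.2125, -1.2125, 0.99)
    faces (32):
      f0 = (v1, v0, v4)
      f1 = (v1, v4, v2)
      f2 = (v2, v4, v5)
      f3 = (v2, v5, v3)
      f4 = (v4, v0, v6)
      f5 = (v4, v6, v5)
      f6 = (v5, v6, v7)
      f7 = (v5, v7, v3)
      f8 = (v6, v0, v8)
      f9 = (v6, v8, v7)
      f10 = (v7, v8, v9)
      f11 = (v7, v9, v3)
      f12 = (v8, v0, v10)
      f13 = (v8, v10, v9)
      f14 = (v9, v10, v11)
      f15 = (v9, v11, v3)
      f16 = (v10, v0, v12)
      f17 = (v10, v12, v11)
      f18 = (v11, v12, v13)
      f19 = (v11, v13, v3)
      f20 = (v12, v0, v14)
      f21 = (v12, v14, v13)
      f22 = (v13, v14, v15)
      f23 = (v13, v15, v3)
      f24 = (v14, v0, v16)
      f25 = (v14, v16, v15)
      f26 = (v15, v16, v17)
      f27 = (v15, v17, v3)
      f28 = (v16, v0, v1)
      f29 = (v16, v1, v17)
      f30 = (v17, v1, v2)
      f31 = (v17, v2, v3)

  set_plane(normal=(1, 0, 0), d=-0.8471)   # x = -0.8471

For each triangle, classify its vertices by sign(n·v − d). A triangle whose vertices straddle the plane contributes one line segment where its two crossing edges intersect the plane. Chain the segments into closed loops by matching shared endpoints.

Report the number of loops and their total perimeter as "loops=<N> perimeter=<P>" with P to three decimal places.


Straddling triangles (12 of 32):
  (v6,v0,v8) [++-] → (-0.8471, 0.8471, -1.28835)–(-0.8471, 1.36384, -0.99)  len=0.5967
  (v6,v8,v7) [+-+] → (-0.8471, 1.36384, -0.99)–(-0.8471, 1.36384, -0.393306)  len=0.5967
  (v7,v8,v9) [+--] → (-0.8471, 1.36384, -0.393306)–(-0.8471, 1.36384, 0.99)  len=1.3833
  (v7,v9,v3) [+-+] → (-0.8471, 1.36384, 0.99)–(-0.8471, 0.8471, 1.28835)  len=0.5967
  (v8,v0,v10) [-+-] → (-0.8471, 0.8471, -1.28835)–(-0.8471, 0, -1.49092)  len=0.8710
  (v9,v11,v3) [--+] → (-0.8471, 0, 1.49092)–(-0.8471, 0.8471, 1.28835)  len=0.8710
  (v10,v0,v12) [-+-] → (-0.8471, 0, -1.49092)–(-0.8471, -0.8471, -1.28835)  len=0.8710
  (v11,v13,v3) [--+] → (-0.8471, -0.8471, 1.28835)–(-0.8471, 0, 1.49092)  len=0.8710
  (v12,v0,v14) [-++] → (-0.8471, -0.8471, -1.28835)–(-0.8471, -1.36384, -0.99)  len=0.5967
  (v12,v14,v13) [-+-] → (-0.8471, -1.36384, -0.99)–(-0.8471, -1.36384, 0.393306)  len=1.3833
  (v13,v14,v15) [-++] → (-0.8471, -1.36384, 0.393306)–(-0.8471, -1.36384, 0.99)  len=0.5967
  (v13,v15,v3) [-++] → (-0.8471, -1.36384, 0.99)–(-0.8471, -0.8471, 1.28835)  len=0.5967

Chained into 1 loop(s):
  loop 1: 12 segments, perimeter = 9.8307
Total perimeter = 9.831

loops=1 perimeter=9.831


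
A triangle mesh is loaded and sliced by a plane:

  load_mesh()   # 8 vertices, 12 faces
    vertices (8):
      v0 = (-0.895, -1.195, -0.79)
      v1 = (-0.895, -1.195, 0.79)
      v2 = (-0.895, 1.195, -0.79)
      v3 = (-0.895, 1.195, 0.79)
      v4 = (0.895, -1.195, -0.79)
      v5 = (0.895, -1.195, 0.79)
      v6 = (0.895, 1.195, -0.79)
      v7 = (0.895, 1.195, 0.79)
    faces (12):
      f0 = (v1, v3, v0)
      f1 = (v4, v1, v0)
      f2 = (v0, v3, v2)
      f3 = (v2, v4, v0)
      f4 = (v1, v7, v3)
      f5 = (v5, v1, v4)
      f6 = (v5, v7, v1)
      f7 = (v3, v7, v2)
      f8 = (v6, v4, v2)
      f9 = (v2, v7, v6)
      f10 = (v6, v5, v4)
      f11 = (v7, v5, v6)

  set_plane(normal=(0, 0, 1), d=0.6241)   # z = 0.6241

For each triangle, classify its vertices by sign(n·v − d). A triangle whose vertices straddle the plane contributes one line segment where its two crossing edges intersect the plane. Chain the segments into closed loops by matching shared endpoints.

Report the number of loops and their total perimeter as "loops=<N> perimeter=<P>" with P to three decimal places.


Straddling triangles (8 of 12):
  (v1,v3,v0) [++-] → (-0.895, 0.94405, 0.6241)–(-0.895, -1.195, 0.6241)  len=2.1391
  (v4,v1,v0) [-+-] → (-0.70705, -1.195, 0.6241)–(-0.895, -1.195, 0.6241)  len=0.1880
  (v0,v3,v2) [-+-] → (-0.895, 0.94405, 0.6241)–(-0.895, 1.195, 0.6241)  len=0.2510
  (v5,v1,v4) [++-] → (-0.70705, -1.195, 0.6241)–(0.895, -1.195, 0.6241)  len=1.6020
  (v3,v7,v2) [++-] → (0.70705, 1.195, 0.6241)–(-0.895, 1.195, 0.6241)  len=1.6020
  (v2,v7,v6) [-+-] → (0.70705, 1.195, 0.6241)–(0.895, 1.195, 0.6241)  len=0.1880
  (v6,v5,v4) [-+-] → (0.895, -0.94405, 0.6241)–(0.895, -1.195, 0.6241)  len=0.2510
  (v7,v5,v6) [++-] → (0.895, -0.94405, 0.6241)–(0.895, 1.195, 0.6241)  len=2.1391

Chained into 1 loop(s):
  loop 1: 8 segments, perimeter = 8.3600
Total perimeter = 8.360

loops=1 perimeter=8.360


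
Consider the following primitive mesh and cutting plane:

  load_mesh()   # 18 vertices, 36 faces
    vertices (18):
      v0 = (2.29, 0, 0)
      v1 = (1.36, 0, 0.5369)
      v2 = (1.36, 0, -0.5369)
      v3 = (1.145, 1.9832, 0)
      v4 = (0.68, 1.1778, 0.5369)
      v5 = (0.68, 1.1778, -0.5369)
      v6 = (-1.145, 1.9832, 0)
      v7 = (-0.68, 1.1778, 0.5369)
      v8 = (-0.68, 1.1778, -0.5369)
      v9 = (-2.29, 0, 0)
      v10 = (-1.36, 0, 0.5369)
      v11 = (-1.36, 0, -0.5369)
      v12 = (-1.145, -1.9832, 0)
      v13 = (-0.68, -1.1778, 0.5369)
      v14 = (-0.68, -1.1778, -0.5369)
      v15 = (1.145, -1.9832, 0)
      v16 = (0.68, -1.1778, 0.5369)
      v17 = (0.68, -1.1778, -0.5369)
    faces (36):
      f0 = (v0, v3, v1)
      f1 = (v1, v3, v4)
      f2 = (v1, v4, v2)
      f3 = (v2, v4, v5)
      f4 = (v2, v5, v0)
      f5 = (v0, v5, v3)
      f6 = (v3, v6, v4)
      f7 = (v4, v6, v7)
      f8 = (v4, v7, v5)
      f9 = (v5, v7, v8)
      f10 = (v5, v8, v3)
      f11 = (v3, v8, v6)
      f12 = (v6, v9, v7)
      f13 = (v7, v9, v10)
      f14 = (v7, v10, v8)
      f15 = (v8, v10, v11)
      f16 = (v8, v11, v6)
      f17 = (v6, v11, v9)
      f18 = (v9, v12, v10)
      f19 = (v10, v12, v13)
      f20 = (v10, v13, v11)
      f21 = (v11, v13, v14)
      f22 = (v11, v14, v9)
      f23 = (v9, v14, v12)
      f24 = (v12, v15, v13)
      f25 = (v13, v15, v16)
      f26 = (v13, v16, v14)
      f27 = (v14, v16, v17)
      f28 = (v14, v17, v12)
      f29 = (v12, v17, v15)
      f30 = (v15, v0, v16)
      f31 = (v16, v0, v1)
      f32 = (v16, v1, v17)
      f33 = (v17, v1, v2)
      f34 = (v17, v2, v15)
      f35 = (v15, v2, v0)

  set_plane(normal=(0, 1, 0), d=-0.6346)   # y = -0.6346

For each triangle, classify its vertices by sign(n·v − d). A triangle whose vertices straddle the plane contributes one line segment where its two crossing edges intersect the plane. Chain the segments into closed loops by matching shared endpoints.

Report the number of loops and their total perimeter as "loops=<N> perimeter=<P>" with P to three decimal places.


loops=2 perimeter=6.443

Straddling triangles (12 of 36):
  (v9,v12,v10) [+-+] → (-1.92361, -0.6346, 0)–(-1.2912, -0.6346, 0.365098)  len=0.7302
  (v10,v12,v13) [+--] → (-1.2912, -0.6346, 0.365098)–(-0.993615, -0.6346, 0.5369)  len=0.3436
  (v10,v13,v11) [+-+] → (-0.993615, -0.6346, 0.5369)–(-0.993615, -0.6346, 0.0416647)  len=0.4952
  (v11,v13,v14) [+--] → (-0.993615, -0.6346, 0.0416647)–(-0.993615, -0.6346, -0.5369)  len=0.5786
  (v11,v14,v9) [+-+] → (-0.993615, -0.6346, -0.5369)–(-1.42253, -0.6346, -0.289282)  len=0.4953
  (v9,v14,v12) [+--] → (-1.42253, -0.6346, -0.289282)–(-1.92361, -0.6346, 0)  len=0.5786
  (v15,v0,v16) [-+-] → (1.92361, -0.6346, 0)–(1.42253, -0.6346, 0.289282)  len=0.5786
  (v16,v0,v1) [-++] → (1.42253, -0.6346, 0.289282)–(0.993615, -0.6346, 0.5369)  len=0.4953
  (v16,v1,v17) [-+-] → (0.993615, -0.6346, 0.5369)–(0.993615, -0.6346, -0.0416647)  len=0.5786
  (v17,v1,v2) [-++] → (0.993615, -0.6346, -0.0416647)–(0.993615, -0.6346, -0.5369)  len=0.4952
  (v17,v2,v15) [-+-] → (0.993615, -0.6346, -0.5369)–(1.2912, -0.6346, -0.365098)  len=0.3436
  (v15,v2,v0) [-++] → (1.2912, -0.6346, -0.365098)–(1.92361, -0.6346, 0)  len=0.7302

Chained into 2 loop(s):
  loop 1: 6 segments, perimeter = 3.2215
  loop 2: 6 segments, perimeter = 3.2215
Total perimeter = 6.443


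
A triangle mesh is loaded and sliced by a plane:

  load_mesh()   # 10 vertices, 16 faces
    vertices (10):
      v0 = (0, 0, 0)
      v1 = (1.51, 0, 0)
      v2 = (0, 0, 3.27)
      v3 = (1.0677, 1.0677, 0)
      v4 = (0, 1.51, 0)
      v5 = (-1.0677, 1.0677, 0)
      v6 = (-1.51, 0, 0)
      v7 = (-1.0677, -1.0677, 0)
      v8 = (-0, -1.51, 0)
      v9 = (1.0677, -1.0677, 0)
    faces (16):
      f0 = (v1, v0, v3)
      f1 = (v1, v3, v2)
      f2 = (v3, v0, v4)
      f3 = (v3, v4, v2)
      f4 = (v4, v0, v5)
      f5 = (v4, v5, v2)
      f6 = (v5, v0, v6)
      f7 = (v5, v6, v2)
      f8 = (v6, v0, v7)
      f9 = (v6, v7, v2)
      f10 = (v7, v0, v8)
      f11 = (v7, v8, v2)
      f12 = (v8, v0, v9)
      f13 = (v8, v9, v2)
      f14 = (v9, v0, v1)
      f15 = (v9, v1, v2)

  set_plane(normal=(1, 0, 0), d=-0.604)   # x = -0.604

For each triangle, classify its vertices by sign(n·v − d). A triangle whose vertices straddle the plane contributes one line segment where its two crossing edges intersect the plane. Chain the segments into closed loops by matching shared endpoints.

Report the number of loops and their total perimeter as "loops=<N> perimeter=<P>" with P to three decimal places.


Straddling triangles (8 of 16):
  (v4,v0,v5) [++-] → (-0.604, 0.604, 0)–(-0.604, 1.25979, 0)  len=0.6558
  (v4,v5,v2) [+-+] → (-0.604, 1.25979, 0)–(-0.604, 0.604, 1.42015)  len=1.5643
  (v5,v0,v6) [-+-] → (-0.604, 0.604, 0)–(-0.604, 0, 0)  len=0.6040
  (v5,v6,v2) [--+] → (-0.604, 0, 1.962)–(-0.604, 0.604, 1.42015)  len=0.8114
  (v6,v0,v7) [-+-] → (-0.604, 0, 0)–(-0.604, -0.604, 0)  len=0.6040
  (v6,v7,v2) [--+] → (-0.604, -0.604, 1.42015)–(-0.604, 0, 1.962)  len=0.8114
  (v7,v0,v8) [-++] → (-0.604, -0.604, 0)–(-0.604, -1.25979, 0)  len=0.6558
  (v7,v8,v2) [-++] → (-0.604, -1.25979, 0)–(-0.604, -0.604, 1.42015)  len=1.5643

Chained into 1 loop(s):
  loop 1: 8 segments, perimeter = 7.2709
Total perimeter = 7.271

loops=1 perimeter=7.271


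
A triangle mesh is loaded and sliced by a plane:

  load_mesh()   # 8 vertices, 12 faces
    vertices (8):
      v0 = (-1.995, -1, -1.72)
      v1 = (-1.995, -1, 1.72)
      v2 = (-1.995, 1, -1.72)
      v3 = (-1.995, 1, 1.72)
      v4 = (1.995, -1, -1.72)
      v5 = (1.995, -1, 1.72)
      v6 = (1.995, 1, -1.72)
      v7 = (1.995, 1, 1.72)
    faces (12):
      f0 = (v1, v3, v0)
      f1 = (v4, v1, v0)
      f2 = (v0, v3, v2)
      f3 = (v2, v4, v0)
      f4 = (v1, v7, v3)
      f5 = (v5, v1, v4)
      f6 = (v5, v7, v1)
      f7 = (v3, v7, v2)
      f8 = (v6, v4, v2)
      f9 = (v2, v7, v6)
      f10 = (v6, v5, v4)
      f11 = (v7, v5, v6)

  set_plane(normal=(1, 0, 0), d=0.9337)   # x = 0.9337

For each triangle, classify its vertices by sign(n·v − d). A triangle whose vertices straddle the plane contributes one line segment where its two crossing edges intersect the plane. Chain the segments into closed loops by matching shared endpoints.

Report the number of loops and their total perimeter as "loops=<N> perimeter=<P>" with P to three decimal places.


Straddling triangles (8 of 12):
  (v4,v1,v0) [+--] → (0.9337, -1, -0.804994)–(0.9337, -1, -1.72)  len=0.9150
  (v2,v4,v0) [-+-] → (0.9337, -0.46802, -1.72)–(0.9337, -1, -1.72)  len=0.5320
  (v1,v7,v3) [-+-] → (0.9337, 0.46802, 1.72)–(0.9337, 1, 1.72)  len=0.5320
  (v5,v1,v4) [+-+] → (0.9337, -1, 1.72)–(0.9337, -1, -0.804994)  len=2.5250
  (v5,v7,v1) [++-] → (0.9337, 0.46802, 1.72)–(0.9337, -1, 1.72)  len=1.4680
  (v3,v7,v2) [-+-] → (0.9337, 1, 1.72)–(0.9337, 1, 0.804994)  len=0.9150
  (v6,v4,v2) [++-] → (0.9337, -0.46802, -1.72)–(0.9337, 1, -1.72)  len=1.4680
  (v2,v7,v6) [-++] → (0.9337, 1, 0.804994)–(0.9337, 1, -1.72)  len=2.5250

Chained into 1 loop(s):
  loop 1: 8 segments, perimeter = 10.8800
Total perimeter = 10.880

loops=1 perimeter=10.880


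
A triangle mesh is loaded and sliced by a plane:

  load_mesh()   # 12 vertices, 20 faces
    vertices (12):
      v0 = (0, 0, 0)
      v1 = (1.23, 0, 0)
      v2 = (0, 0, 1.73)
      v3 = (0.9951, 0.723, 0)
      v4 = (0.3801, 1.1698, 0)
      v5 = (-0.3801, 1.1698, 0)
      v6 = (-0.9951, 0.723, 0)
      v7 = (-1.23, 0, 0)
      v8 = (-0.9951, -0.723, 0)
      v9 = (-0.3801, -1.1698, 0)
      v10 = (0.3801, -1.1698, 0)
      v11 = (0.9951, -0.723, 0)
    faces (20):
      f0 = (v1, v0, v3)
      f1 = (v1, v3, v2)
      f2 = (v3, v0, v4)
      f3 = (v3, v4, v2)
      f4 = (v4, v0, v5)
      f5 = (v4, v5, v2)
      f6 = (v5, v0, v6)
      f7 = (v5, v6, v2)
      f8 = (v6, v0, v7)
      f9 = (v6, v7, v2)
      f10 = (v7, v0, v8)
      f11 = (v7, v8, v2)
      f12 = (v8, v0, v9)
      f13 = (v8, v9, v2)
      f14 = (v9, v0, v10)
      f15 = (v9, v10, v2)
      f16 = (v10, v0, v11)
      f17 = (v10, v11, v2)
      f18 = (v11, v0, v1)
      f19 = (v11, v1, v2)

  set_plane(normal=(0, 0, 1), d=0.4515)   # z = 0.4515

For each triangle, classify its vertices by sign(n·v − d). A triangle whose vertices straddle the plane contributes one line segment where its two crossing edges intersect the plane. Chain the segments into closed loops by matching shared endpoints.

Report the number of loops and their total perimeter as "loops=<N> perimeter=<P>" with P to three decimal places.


Straddling triangles (10 of 20):
  (v1,v3,v2) [--+] → (0.735396, 0.53431, 0.4515)–(0.908991, 0, 0.4515)  len=0.5618
  (v3,v4,v2) [--+] → (0.2809, 0.864502, 0.4515)–(0.735396, 0.53431, 0.4515)  len=0.5618
  (v4,v5,v2) [--+] → (-0.2809, 0.864502, 0.4515)–(0.2809, 0.864502, 0.4515)  len=0.5618
  (v5,v6,v2) [--+] → (-0.735396, 0.53431, 0.4515)–(-0.2809, 0.864502, 0.4515)  len=0.5618
  (v6,v7,v2) [--+] → (-0.908991, 0, 0.4515)–(-0.735396, 0.53431, 0.4515)  len=0.5618
  (v7,v8,v2) [--+] → (-0.735396, -0.53431, 0.4515)–(-0.908991, 0, 0.4515)  len=0.5618
  (v8,v9,v2) [--+] → (-0.2809, -0.864502, 0.4515)–(-0.735396, -0.53431, 0.4515)  len=0.5618
  (v9,v10,v2) [--+] → (0.2809, -0.864502, 0.4515)–(-0.2809, -0.864502, 0.4515)  len=0.5618
  (v10,v11,v2) [--+] → (0.735396, -0.53431, 0.4515)–(0.2809, -0.864502, 0.4515)  len=0.5618
  (v11,v1,v2) [--+] → (0.908991, 0, 0.4515)–(0.735396, -0.53431, 0.4515)  len=0.5618

Chained into 1 loop(s):
  loop 1: 10 segments, perimeter = 5.6179
Total perimeter = 5.618

loops=1 perimeter=5.618


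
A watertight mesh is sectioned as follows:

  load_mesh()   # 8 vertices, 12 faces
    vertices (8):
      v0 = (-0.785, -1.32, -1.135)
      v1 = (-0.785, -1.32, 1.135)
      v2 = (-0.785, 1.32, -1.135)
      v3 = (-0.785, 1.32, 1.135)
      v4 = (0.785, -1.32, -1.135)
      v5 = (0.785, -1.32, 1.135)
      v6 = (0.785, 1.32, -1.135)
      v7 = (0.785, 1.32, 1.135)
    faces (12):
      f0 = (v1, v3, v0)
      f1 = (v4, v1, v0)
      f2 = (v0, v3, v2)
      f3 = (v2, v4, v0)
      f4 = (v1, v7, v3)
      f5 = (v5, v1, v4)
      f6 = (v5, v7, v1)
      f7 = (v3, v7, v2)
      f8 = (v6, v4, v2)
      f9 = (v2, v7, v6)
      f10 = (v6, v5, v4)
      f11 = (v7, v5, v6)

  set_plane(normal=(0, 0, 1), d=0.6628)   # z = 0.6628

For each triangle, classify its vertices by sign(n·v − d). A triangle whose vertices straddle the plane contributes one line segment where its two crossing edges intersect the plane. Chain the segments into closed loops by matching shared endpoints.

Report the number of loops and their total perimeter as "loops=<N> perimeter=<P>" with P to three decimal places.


Straddling triangles (8 of 12):
  (v1,v3,v0) [++-] → (-0.785, 0.770833, 0.6628)–(-0.785, -1.32, 0.6628)  len=2.0908
  (v4,v1,v0) [-+-] → (-0.458412, -1.32, 0.6628)–(-0.785, -1.32, 0.6628)  len=0.3266
  (v0,v3,v2) [-+-] → (-0.785, 0.770833, 0.6628)–(-0.785, 1.32, 0.6628)  len=0.5492
  (v5,v1,v4) [++-] → (-0.458412, -1.32, 0.6628)–(0.785, -1.32, 0.6628)  len=1.2434
  (v3,v7,v2) [++-] → (0.458412, 1.32, 0.6628)–(-0.785, 1.32, 0.6628)  len=1.2434
  (v2,v7,v6) [-+-] → (0.458412, 1.32, 0.6628)–(0.785, 1.32, 0.6628)  len=0.3266
  (v6,v5,v4) [-+-] → (0.785, -0.770833, 0.6628)–(0.785, -1.32, 0.6628)  len=0.5492
  (v7,v5,v6) [++-] → (0.785, -0.770833, 0.6628)–(0.785, 1.32, 0.6628)  len=2.0908

Chained into 1 loop(s):
  loop 1: 8 segments, perimeter = 8.4200
Total perimeter = 8.420

loops=1 perimeter=8.420
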